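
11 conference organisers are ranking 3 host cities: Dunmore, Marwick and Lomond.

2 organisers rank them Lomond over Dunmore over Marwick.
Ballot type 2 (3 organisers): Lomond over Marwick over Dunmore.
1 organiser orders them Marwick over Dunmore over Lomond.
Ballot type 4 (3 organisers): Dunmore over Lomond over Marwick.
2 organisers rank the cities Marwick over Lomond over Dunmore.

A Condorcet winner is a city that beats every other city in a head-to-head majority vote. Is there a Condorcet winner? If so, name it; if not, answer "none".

Lomond

Check each pair by majority over 11 ballots:
Dunmore vs Marwick: 2+3 = 5 for Dunmore, 6 for Marwick — Marwick by 6–5.
Dunmore vs Lomond: Dunmore is ranked higher on 1+3 = 4 ballots, Lomond on 7. Lomond wins 7–4.
Marwick vs Lomond: Lomond, 8–3.
Only Lomond has no losses; Lomond is the Condorcet winner.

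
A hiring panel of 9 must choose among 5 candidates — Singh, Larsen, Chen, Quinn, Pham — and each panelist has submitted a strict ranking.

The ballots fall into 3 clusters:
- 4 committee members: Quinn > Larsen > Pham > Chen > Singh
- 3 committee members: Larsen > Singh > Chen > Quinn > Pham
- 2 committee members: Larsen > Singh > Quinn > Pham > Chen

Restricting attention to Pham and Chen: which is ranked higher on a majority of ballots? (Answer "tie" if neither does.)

Ballots ranking Pham above Chen: 4 + 2 = 6.
Ballots ranking Chen above Pham: 9 − 6 = 3.
Pham wins the head-to-head 6–3.

Pham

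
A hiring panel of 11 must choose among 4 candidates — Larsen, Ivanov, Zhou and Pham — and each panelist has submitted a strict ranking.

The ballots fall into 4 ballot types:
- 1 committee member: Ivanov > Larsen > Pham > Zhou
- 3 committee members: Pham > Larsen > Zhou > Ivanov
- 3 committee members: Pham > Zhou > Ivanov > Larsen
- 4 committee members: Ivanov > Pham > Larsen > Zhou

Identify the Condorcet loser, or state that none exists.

Head-to-head results (11 committee members):
Larsen vs Ivanov: 3 to 8, Ivanov.
Larsen vs Zhou: Larsen, 8–3.
Larsen vs Pham: Pham wins 10–1.
Ivanov vs Zhou: Ivanov is ranked higher on 1+4 = 5 ballots, Zhou on 6. Zhou wins 6–5.
Ivanov vs Pham: Pham, 6–5.
Zhou vs Pham: Pham, 11–0.
Every candidate wins at least one matchup (Larsen beats Zhou; Ivanov beats Larsen; Zhou beats Ivanov; Pham beats Larsen), so there is no Condorcet loser.

none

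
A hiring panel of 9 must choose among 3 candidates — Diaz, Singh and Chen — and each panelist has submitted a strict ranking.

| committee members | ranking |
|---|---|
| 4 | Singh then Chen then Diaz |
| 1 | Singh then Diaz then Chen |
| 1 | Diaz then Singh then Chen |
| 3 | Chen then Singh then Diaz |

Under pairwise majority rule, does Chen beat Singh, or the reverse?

Ballots ranking Chen above Singh: 3.
Ballots ranking Singh above Chen: 9 − 3 = 6.
Singh wins the head-to-head 6–3.

Singh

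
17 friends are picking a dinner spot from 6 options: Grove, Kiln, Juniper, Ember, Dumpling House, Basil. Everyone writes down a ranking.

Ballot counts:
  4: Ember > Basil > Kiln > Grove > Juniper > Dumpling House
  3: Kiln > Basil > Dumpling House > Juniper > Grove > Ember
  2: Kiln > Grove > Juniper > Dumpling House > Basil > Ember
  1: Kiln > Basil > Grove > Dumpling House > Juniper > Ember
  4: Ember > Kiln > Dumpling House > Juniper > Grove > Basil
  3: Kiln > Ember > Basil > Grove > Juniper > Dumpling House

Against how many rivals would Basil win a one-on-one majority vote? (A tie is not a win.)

3

Basil against each rival (17 friends):
Basil vs Grove: Basil is ranked higher on 4+3+1+3 = 11 ballots, Grove on 6. Basil wins 11–6.
Basil vs Kiln: Kiln wins 13–4.
Basil vs Juniper: Basil wins 11–6.
Basil vs Ember: Basil preferred on 3+2+1 = 6 ballots; Ember wins 11–6.
Basil vs Dumpling House: Basil preferred on 4+3+1+3 = 11 ballots; Basil wins 11–6.
Basil beats Grove, Juniper, Dumpling House; loses to Kiln, Ember — 3 pairwise wins.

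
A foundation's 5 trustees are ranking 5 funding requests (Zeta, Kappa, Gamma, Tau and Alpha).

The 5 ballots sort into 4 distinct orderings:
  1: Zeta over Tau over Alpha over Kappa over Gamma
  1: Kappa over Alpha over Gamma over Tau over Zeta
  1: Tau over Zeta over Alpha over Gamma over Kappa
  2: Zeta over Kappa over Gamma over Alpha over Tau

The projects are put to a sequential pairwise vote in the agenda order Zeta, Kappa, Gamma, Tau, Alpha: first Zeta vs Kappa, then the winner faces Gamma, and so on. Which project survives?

Round 1: Zeta vs Kappa — 4–1, Zeta advances.
Round 2: Zeta vs Gamma — 4–1, Zeta advances.
Round 3: Zeta vs Tau — 3–2, Zeta advances.
Round 4: Zeta vs Alpha — 4–1, Zeta advances.
Zeta survives the agenda.

Zeta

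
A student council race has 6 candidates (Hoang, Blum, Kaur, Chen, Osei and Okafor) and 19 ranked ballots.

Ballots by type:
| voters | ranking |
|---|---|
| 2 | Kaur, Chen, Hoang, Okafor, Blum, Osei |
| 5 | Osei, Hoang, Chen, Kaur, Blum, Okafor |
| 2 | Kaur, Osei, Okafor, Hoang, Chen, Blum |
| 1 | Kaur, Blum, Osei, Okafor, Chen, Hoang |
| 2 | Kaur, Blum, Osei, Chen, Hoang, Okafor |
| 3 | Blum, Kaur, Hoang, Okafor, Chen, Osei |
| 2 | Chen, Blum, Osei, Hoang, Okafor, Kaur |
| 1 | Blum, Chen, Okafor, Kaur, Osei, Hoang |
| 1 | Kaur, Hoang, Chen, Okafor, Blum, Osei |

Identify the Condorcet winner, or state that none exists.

Pairwise majorities:
Hoang vs Blum: Hoang, 10–9.
Hoang vs Kaur: Kaur, 12–7.
Hoang vs Chen: Hoang, 11–8.
Hoang–Osei: Osei 13–6.
Hoang vs Okafor: Hoang wins 15–4.
Blum vs Kaur: Kaur, 13–6.
Blum–Chen: Chen 12–7.
Blum–Osei: Blum 12–7.
Blum vs Okafor: Blum, 14–5.
Kaur–Chen: Kaur 11–8.
Kaur–Osei: Kaur 12–7.
Kaur vs Okafor: Kaur, 16–3.
Chen vs Osei: Osei, 10–9.
Chen–Okafor: Chen 13–6.
Osei vs Okafor: Osei wins 12–7.
Kaur wins every pairwise contest, so Kaur is the Condorcet winner.

Kaur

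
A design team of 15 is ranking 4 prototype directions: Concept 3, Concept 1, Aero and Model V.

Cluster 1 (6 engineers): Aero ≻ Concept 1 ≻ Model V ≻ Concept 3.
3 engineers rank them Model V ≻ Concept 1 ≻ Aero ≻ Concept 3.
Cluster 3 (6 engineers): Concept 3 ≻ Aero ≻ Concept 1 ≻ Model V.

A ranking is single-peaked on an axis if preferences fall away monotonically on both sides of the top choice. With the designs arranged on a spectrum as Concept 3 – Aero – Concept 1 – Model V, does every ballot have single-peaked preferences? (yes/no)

Axis positions: Concept 3=1, Aero=2, Concept 1=3, Model V=4.
Cluster 1 (peak Aero at position 2): ranking walks positions 2-3-4-1, expanding outward from the peak — single-peaked.
Cluster 2 (peak Model V at position 4): ranking walks positions 4-3-2-1, expanding outward from the peak — single-peaked.
Cluster 3 (peak Concept 3 at position 1): ranking walks positions 1-2-3-4, expanding outward from the peak — single-peaked.
Every ranking is single-peaked on this axis.

yes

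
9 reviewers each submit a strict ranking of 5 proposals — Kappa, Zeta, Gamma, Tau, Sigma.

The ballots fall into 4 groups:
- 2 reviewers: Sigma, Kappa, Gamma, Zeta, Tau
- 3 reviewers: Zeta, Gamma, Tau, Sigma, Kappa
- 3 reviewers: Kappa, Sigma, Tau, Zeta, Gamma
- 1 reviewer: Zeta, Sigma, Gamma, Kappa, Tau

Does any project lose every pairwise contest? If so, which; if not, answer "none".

Tau

Pairwise majorities:
Kappa vs Zeta: 5 to 4, Kappa.
Kappa vs Gamma: 5 to 4, Kappa.
Kappa vs Tau: Kappa wins 6–3.
Kappa vs Sigma: Sigma, 6–3.
Zeta vs Gamma: Zeta preferred on 3+3+1 = 7 ballots; Zeta wins 7–2.
Zeta vs Tau: Zeta, 6–3.
Zeta vs Sigma: 3+1 = 4 for Zeta, 5 for Sigma — Sigma by 5–4.
Gamma vs Tau: Gamma wins 6–3.
Gamma vs Sigma: Sigma, 6–3.
Tau–Sigma: Sigma 6–3.
Tau loses to every other project — it is the Condorcet loser.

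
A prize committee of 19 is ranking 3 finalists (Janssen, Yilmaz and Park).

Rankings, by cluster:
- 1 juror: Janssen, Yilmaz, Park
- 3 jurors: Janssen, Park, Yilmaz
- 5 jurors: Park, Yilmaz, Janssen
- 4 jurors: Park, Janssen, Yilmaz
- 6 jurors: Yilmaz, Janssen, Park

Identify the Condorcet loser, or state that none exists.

Pairwise majorities:
Janssen vs Yilmaz: Yilmaz, 11–8.
Janssen–Park: Janssen 10–9.
Yilmaz vs Park: Park wins 12–7.
Every nominee wins at least one matchup (Janssen beats Park; Yilmaz beats Janssen; Park beats Yilmaz), so there is no Condorcet loser.

none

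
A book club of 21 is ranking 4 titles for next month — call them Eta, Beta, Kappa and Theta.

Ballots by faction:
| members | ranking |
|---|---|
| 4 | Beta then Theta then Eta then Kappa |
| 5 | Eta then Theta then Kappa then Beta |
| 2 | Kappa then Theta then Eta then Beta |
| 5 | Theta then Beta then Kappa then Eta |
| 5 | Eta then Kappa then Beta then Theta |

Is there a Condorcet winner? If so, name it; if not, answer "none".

Check each pair by majority over 21 ballots:
Eta vs Beta: Eta wins 12–9.
Eta vs Kappa: Eta, 14–7.
Eta vs Theta: Theta, 11–10.
Beta vs Kappa: Kappa, 12–9.
Beta–Theta: Theta 12–9.
Kappa vs Theta: Theta wins 14–7.
Only Theta has no losses; Theta is the Condorcet winner.

Theta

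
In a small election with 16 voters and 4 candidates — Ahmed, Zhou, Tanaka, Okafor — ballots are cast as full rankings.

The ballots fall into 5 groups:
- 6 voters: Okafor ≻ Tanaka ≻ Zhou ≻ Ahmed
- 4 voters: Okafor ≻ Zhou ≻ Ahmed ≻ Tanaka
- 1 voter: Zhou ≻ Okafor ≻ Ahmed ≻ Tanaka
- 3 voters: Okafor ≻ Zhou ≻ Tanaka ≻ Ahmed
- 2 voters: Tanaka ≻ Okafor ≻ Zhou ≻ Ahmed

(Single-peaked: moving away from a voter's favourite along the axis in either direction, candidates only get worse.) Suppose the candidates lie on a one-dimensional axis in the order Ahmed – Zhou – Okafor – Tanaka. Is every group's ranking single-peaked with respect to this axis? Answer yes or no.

yes

Axis positions: Ahmed=1, Zhou=2, Okafor=3, Tanaka=4.
Group 1 (peak Okafor at position 3): ranking walks positions 3-4-2-1, expanding outward from the peak — single-peaked.
Group 2 (peak Okafor at position 3): ranking walks positions 3-2-1-4, expanding outward from the peak — single-peaked.
Group 3 (peak Zhou at position 2): ranking walks positions 2-3-1-4, expanding outward from the peak — single-peaked.
Group 4 (peak Okafor at position 3): ranking walks positions 3-2-4-1, expanding outward from the peak — single-peaked.
Group 5 (peak Tanaka at position 4): ranking walks positions 4-3-2-1, expanding outward from the peak — single-peaked.
Every ranking is single-peaked on this axis.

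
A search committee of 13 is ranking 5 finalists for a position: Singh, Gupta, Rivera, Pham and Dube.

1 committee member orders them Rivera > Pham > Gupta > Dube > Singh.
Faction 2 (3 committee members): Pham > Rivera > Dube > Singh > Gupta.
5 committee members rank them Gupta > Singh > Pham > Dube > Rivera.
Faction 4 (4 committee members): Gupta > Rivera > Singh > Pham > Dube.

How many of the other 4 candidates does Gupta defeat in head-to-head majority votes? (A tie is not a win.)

Gupta against each rival (13 committee members):
Gupta vs Singh: 1+5+4 = 10 for Gupta, 3 for Singh — Gupta by 10–3.
Gupta vs Rivera: Gupta preferred on 5+4 = 9 ballots; Gupta wins 9–4.
Gupta vs Pham: Gupta wins 9–4.
Gupta vs Dube: Gupta preferred on 1+5+4 = 10 ballots; Gupta wins 10–3.
Gupta beats Singh, Rivera, Pham, Dube — 4 pairwise wins.

4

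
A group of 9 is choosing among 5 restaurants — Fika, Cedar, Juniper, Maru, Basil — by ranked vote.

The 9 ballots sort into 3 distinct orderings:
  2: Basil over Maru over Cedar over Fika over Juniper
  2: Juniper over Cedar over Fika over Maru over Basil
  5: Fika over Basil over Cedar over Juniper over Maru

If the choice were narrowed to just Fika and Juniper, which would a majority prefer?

Fika

Ballots ranking Fika above Juniper: 2 + 5 = 7.
Ballots ranking Juniper above Fika: 9 − 7 = 2.
Fika wins the head-to-head 7–2.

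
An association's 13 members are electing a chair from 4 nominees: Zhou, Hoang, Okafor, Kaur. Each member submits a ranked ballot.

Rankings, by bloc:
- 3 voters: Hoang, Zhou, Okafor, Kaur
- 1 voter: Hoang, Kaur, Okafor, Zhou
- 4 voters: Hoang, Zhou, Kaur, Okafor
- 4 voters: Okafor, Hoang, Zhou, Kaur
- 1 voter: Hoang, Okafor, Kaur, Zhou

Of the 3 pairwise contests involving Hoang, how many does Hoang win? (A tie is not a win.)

3

Hoang against each rival (13 voters):
Hoang vs Zhou: Hoang preferred on 3+1+4+4+1 = 13 ballots; Hoang wins 13–0.
Hoang vs Okafor: Hoang wins 9–4.
Hoang vs Kaur: 13 to 0, Hoang.
Hoang beats Zhou, Okafor, Kaur — 3 pairwise wins.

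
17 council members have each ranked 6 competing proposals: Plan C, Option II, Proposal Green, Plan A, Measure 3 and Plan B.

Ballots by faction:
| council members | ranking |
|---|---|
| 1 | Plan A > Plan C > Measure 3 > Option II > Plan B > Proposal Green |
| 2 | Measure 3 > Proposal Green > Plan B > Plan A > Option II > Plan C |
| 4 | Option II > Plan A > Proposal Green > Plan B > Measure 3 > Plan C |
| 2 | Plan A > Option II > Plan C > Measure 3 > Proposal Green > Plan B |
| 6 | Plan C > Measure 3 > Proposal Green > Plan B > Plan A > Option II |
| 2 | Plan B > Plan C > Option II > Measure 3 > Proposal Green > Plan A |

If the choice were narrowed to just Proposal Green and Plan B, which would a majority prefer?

Proposal Green

Ballots ranking Proposal Green above Plan B: 2 + 4 + 2 + 6 = 14.
Ballots ranking Plan B above Proposal Green: 17 − 14 = 3.
Proposal Green wins the head-to-head 14–3.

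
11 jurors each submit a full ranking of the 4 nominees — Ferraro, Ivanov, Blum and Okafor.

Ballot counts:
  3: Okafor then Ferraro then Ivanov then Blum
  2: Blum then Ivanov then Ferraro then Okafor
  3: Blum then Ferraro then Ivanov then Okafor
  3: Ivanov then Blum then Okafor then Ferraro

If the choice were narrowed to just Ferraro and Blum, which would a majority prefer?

Ballots ranking Ferraro above Blum: 3.
Ballots ranking Blum above Ferraro: 11 − 3 = 8.
Blum wins the head-to-head 8–3.

Blum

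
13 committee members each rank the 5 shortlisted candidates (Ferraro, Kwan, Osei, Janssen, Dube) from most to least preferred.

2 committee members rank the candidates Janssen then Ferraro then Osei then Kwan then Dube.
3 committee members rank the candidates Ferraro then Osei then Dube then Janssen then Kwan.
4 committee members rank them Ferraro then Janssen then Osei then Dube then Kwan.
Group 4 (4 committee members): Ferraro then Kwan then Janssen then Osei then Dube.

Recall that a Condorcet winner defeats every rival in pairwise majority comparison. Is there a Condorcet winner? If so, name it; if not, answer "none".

Ferraro

Head-to-head results (13 committee members):
Ferraro vs Kwan: Ferraro, 13–0.
Ferraro vs Osei: Ferraro wins 13–0.
Ferraro vs Janssen: Ferraro, 11–2.
Ferraro vs Dube: 2+3+4+4 = 13 for Ferraro, 0 for Dube — Ferraro by 13–0.
Kwan–Osei: Osei 9–4.
Kwan vs Janssen: Janssen wins 9–4.
Kwan vs Dube: 6 to 7, Dube.
Osei vs Janssen: Janssen wins 10–3.
Osei–Dube: Osei 13–0.
Janssen vs Dube: Janssen is ranked higher on 2+4+4 = 10 ballots, Dube on 3. Janssen wins 10–3.
Ferraro beats each of Kwan, Osei, Janssen, Dube — Ferraro is the Condorcet winner.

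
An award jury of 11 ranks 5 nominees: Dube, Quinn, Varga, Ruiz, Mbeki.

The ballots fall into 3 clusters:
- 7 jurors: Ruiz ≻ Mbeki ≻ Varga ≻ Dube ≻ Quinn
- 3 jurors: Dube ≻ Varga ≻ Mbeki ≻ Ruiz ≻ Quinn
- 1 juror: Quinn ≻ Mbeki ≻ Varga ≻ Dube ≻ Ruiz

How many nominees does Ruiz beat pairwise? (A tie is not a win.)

4

Ruiz against each rival (11 jurors):
Ruiz–Dube: Ruiz 7–4.
Ruiz vs Quinn: Ruiz wins 10–1.
Ruiz–Varga: Ruiz 7–4.
Ruiz vs Mbeki: 7 for Ruiz, 4 for Mbeki — Ruiz by 7–4.
Ruiz beats Dube, Quinn, Varga, Mbeki — 4 pairwise wins.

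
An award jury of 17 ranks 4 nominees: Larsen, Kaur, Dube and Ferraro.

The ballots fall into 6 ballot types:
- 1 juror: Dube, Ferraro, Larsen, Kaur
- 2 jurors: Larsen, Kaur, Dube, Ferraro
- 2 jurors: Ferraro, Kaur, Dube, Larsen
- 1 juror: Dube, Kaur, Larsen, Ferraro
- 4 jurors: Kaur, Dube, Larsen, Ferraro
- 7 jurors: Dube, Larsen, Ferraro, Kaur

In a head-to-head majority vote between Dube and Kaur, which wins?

Ballots ranking Dube above Kaur: 1 + 1 + 7 = 9.
Ballots ranking Kaur above Dube: 17 − 9 = 8.
Dube wins the head-to-head 9–8.

Dube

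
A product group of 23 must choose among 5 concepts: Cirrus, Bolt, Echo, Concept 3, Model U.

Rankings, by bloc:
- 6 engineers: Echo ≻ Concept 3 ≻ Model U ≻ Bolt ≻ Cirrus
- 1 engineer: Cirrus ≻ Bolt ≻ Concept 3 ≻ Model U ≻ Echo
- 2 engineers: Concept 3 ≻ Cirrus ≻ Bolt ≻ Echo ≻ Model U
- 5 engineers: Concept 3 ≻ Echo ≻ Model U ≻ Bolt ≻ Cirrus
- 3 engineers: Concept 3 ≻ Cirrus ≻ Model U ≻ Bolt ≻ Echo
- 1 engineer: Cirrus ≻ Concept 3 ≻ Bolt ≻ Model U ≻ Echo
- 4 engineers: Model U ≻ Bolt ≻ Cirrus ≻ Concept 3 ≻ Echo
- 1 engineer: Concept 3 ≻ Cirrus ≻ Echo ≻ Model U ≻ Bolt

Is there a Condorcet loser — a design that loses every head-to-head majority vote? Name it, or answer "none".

Pairwise majorities:
Cirrus vs Bolt: Bolt, 15–8.
Cirrus vs Echo: Cirrus, 12–11.
Cirrus vs Concept 3: Cirrus preferred on 1+1+4 = 6 ballots; Concept 3 wins 17–6.
Cirrus vs Model U: 1+2+3+1+1 = 8 for Cirrus, 15 for Model U — Model U by 15–8.
Bolt vs Echo: Echo wins 12–11.
Bolt vs Concept 3: Bolt preferred on 1+4 = 5 ballots; Concept 3 wins 18–5.
Bolt vs Model U: Bolt is ranked higher on 1+2+1 = 4 ballots, Model U on 19. Model U wins 19–4.
Echo vs Concept 3: 6 to 17, Concept 3.
Echo vs Model U: 6+2+5+1 = 14 for Echo, 9 for Model U — Echo by 14–9.
Concept 3 vs Model U: 19 for Concept 3, 4 for Model U — Concept 3 by 19–4.
Each design has at least one pairwise win (Cirrus beats Echo; Bolt beats Cirrus; Echo beats Bolt; Concept 3 beats Cirrus; Model U beats Cirrus) — no Condorcet loser.

none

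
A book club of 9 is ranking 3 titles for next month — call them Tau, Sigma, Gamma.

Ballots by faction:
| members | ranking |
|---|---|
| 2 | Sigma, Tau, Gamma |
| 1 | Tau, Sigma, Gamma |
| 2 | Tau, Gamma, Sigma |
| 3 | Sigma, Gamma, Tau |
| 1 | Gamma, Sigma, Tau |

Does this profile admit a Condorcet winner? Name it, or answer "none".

Sigma

Head-to-head results (9 members):
Tau vs Sigma: 3 to 6, Sigma.
Tau vs Gamma: 5 to 4, Tau.
Sigma vs Gamma: Sigma preferred on 2+1+3 = 6 ballots; Sigma wins 6–3.
Sigma defeats every rival head-to-head and is the Condorcet winner.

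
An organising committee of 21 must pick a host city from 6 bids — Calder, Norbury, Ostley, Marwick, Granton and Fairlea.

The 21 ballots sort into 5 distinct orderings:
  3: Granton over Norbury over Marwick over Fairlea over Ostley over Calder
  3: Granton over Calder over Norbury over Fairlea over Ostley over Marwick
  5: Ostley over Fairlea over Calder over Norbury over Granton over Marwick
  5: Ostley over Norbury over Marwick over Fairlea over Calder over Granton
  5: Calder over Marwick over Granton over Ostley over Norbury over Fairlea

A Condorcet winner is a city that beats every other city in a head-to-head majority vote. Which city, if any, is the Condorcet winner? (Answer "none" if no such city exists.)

Check each pair by majority over 21 ballots:
Calder vs Norbury: Calder wins 13–8.
Calder–Ostley: Ostley 13–8.
Calder vs Marwick: Calder, 13–8.
Calder vs Granton: Calder wins 15–6.
Calder vs Fairlea: Fairlea wins 13–8.
Norbury–Ostley: Ostley 15–6.
Norbury–Marwick: Norbury 16–5.
Norbury vs Granton: Granton, 11–10.
Norbury–Fairlea: Norbury 16–5.
Ostley vs Marwick: Ostley, 13–8.
Ostley vs Granton: Granton wins 11–10.
Ostley–Fairlea: Ostley 15–6.
Marwick–Granton: Granton 11–10.
Marwick vs Fairlea: Marwick, 13–8.
Granton–Fairlea: Granton 11–10.
Every city loses at least once (Calder loses to Ostley; Norbury loses to Calder; Ostley loses to Granton; Marwick loses to Calder; Granton loses to Calder; Fairlea loses to Norbury). The majority relation contains the cycle Calder > Norbury > Fairlea > Calder, so there is no Condorcet winner.

none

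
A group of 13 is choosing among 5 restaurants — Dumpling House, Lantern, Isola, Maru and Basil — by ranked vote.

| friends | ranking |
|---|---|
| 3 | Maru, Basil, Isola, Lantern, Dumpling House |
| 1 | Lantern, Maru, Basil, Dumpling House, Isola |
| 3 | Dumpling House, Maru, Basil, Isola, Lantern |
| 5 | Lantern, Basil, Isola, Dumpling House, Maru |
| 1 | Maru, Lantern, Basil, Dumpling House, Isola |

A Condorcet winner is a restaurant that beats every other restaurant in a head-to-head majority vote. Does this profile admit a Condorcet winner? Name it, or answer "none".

none

Check each pair by majority over 13 ballots:
Dumpling House vs Lantern: Dumpling House preferred on 3 ballots; Lantern wins 10–3.
Dumpling House vs Isola: Dumpling House is ranked higher on 1+3+1 = 5 ballots, Isola on 8. Isola wins 8–5.
Dumpling House vs Maru: 8 to 5, Dumpling House.
Dumpling House vs Basil: 3 for Dumpling House, 10 for Basil — Basil by 10–3.
Lantern vs Isola: Lantern is ranked higher on 1+5+1 = 7 ballots, Isola on 6. Lantern wins 7–6.
Lantern vs Maru: 1+5 = 6 for Lantern, 7 for Maru — Maru by 7–6.
Lantern vs Basil: Lantern is ranked higher on 1+5+1 = 7 ballots, Basil on 6. Lantern wins 7–6.
Isola vs Maru: Isola is ranked higher on 5 ballots, Maru on 8. Maru wins 8–5.
Isola vs Basil: 0 for Isola, 13 for Basil — Basil by 13–0.
Maru vs Basil: 3+1+3+1 = 8 for Maru, 5 for Basil — Maru by 8–5.
Each restaurant drops at least one matchup (Dumpling House loses to Lantern; Lantern loses to Maru; Isola loses to Lantern; Maru loses to Dumpling House; Basil loses to Lantern); the cycle Dumpling House > Maru > Lantern > Dumpling House rules out a Condorcet winner.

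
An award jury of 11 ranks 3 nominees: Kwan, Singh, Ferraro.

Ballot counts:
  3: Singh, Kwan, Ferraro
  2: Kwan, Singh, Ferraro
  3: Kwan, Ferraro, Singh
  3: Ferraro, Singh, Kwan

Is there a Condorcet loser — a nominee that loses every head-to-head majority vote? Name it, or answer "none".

Pairwise majorities:
Kwan–Singh: Singh 6–5.
Kwan vs Ferraro: Kwan wins 8–3.
Singh vs Ferraro: 3+2 = 5 for Singh, 6 for Ferraro — Ferraro by 6–5.
Each nominee has at least one pairwise win (Kwan beats Ferraro; Singh beats Kwan; Ferraro beats Singh) — no Condorcet loser.

none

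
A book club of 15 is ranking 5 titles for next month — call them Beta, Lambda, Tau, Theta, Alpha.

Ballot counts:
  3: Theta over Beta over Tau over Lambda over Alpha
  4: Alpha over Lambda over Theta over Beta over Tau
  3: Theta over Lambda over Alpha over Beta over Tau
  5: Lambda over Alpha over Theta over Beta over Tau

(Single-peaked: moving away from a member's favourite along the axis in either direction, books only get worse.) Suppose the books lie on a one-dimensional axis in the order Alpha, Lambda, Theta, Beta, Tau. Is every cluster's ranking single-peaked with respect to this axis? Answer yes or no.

Axis positions: Alpha=1, Lambda=2, Theta=3, Beta=4, Tau=5.
Cluster 1 (peak Theta at position 3): ranking walks positions 3-4-5-2-1, expanding outward from the peak — single-peaked.
Cluster 2 (peak Alpha at position 1): ranking walks positions 1-2-3-4-5, expanding outward from the peak — single-peaked.
Cluster 3 (peak Theta at position 3): ranking walks positions 3-2-1-4-5, expanding outward from the peak — single-peaked.
Cluster 4 (peak Lambda at position 2): ranking walks positions 2-1-3-4-5, expanding outward from the peak — single-peaked.
Every ranking is single-peaked on this axis.

yes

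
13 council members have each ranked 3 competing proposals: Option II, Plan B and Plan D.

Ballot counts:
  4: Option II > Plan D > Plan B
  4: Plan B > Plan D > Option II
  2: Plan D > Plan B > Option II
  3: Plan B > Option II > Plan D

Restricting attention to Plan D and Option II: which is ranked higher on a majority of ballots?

Ballots ranking Plan D above Option II: 4 + 2 = 6.
Ballots ranking Option II above Plan D: 13 − 6 = 7.
Option II wins the head-to-head 7–6.

Option II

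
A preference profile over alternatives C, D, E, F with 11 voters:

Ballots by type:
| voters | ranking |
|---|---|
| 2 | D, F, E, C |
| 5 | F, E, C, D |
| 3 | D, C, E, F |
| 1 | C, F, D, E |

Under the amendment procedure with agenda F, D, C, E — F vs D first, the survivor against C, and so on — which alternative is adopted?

Round 1: F vs D — 6–5, F advances.
Round 2: F vs C — 7–4, F advances.
Round 3: F vs E — 8–3, F advances.
F survives the agenda.

F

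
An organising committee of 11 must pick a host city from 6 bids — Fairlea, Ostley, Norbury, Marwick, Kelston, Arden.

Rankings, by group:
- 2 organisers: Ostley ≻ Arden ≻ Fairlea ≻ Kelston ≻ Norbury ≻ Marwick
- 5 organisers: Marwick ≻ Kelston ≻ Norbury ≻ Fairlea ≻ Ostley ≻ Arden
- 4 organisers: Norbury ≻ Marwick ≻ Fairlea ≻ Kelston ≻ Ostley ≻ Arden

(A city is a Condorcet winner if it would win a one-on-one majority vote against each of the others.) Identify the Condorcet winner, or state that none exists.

none

Pairwise majorities:
Fairlea–Ostley: Fairlea 9–2.
Fairlea vs Norbury: Norbury, 9–2.
Fairlea vs Marwick: Marwick wins 9–2.
Fairlea–Kelston: Fairlea 6–5.
Fairlea–Arden: Fairlea 9–2.
Ostley vs Norbury: Norbury wins 9–2.
Ostley–Marwick: Marwick 9–2.
Ostley–Kelston: Kelston 9–2.
Ostley vs Arden: Ostley, 11–0.
Norbury–Marwick: Norbury 6–5.
Norbury–Kelston: Kelston 7–4.
Norbury vs Arden: Norbury, 9–2.
Marwick vs Kelston: Marwick wins 9–2.
Marwick–Arden: Marwick 9–2.
Kelston–Arden: Kelston 9–2.
Every city loses at least once (Fairlea loses to Norbury; Ostley loses to Fairlea; Norbury loses to Kelston; Marwick loses to Norbury; Kelston loses to Fairlea; Arden loses to Fairlea). The majority relation contains the cycle Fairlea beats Kelston beats Norbury beats Fairlea, so there is no Condorcet winner.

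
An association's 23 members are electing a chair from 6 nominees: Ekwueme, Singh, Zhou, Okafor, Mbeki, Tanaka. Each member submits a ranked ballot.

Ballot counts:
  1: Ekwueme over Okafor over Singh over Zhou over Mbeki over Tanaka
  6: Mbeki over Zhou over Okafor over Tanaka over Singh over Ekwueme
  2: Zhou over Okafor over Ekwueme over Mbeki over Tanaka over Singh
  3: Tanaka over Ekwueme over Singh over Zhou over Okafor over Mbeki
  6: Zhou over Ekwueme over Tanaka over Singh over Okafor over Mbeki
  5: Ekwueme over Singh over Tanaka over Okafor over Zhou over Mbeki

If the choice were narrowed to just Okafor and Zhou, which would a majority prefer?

Zhou

Ballots ranking Okafor above Zhou: 1 + 5 = 6.
Ballots ranking Zhou above Okafor: 23 − 6 = 17.
Zhou wins the head-to-head 17–6.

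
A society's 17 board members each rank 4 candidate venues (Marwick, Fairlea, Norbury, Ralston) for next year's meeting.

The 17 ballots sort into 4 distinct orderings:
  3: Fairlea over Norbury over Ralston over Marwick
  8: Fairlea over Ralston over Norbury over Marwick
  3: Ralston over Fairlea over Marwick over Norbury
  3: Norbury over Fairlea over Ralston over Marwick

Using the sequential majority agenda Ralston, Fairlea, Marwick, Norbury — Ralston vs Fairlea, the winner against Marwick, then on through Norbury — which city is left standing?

Fairlea

Round 1: Ralston vs Fairlea — 3–14, Fairlea advances.
Round 2: Fairlea vs Marwick — 17–0, Fairlea advances.
Round 3: Fairlea vs Norbury — 14–3, Fairlea advances.
Fairlea survives the agenda.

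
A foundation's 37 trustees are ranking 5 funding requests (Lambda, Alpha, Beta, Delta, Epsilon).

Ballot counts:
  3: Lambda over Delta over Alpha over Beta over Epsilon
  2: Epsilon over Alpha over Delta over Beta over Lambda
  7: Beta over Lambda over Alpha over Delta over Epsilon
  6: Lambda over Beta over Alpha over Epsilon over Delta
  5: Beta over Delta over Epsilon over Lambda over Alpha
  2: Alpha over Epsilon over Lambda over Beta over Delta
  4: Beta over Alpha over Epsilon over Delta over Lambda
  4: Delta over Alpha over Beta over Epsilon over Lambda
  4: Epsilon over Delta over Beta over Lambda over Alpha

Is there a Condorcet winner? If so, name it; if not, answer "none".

Pairwise majorities:
Lambda vs Alpha: Lambda preferred on 3+7+6+5+4 = 25 ballots; Lambda wins 25–12.
Lambda vs Beta: Beta wins 26–11.
Lambda vs Delta: 18 to 19, Delta.
Lambda vs Epsilon: Lambda is ranked higher on 3+7+6 = 16 ballots, Epsilon on 21. Epsilon wins 21–16.
Alpha vs Beta: Beta wins 26–11.
Alpha vs Delta: Alpha, 21–16.
Alpha vs Epsilon: Alpha wins 26–11.
Beta vs Delta: 24 to 13, Beta.
Beta vs Epsilon: Beta, 29–8.
Delta vs Epsilon: Delta is ranked higher on 3+7+5+4 = 19 ballots, Epsilon on 18. Delta wins 19–18.
Beta defeats every rival head-to-head and is the Condorcet winner.

Beta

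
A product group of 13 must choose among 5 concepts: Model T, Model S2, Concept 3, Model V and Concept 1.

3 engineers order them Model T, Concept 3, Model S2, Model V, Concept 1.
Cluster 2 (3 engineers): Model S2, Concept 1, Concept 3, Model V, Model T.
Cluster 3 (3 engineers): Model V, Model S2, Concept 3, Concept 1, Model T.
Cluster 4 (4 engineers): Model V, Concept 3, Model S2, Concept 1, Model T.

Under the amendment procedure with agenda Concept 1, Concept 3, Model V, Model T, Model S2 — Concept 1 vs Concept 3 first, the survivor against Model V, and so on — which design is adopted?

Round 1: Concept 1 vs Concept 3 — 3–10, Concept 3 advances.
Round 2: Concept 3 vs Model V — 6–7, Model V advances.
Round 3: Model V vs Model T — 10–3, Model V advances.
Round 4: Model V vs Model S2 — 7–6, Model V advances.
Model V survives the agenda.

Model V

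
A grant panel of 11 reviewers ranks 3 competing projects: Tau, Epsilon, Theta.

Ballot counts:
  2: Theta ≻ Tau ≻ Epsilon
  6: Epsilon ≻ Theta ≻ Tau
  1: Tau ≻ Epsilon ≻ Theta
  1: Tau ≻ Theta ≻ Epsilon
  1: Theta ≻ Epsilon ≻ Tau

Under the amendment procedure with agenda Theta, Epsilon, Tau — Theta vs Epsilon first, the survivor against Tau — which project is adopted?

Round 1: Theta vs Epsilon — 4–7, Epsilon advances.
Round 2: Epsilon vs Tau — 7–4, Epsilon advances.
The agenda winner is Epsilon.

Epsilon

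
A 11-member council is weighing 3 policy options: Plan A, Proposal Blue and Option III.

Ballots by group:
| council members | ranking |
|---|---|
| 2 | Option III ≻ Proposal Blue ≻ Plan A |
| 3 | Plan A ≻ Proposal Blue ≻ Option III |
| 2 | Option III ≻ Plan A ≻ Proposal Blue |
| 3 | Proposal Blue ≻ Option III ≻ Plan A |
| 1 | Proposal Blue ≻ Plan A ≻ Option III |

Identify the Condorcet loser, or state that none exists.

Pairwise majorities:
Plan A vs Proposal Blue: 3+2 = 5 for Plan A, 6 for Proposal Blue — Proposal Blue by 6–5.
Plan A vs Option III: Option III, 7–4.
Proposal Blue vs Option III: Proposal Blue preferred on 3+3+1 = 7 ballots; Proposal Blue wins 7–4.
Only Plan A has no wins; Plan A is the Condorcet loser.

Plan A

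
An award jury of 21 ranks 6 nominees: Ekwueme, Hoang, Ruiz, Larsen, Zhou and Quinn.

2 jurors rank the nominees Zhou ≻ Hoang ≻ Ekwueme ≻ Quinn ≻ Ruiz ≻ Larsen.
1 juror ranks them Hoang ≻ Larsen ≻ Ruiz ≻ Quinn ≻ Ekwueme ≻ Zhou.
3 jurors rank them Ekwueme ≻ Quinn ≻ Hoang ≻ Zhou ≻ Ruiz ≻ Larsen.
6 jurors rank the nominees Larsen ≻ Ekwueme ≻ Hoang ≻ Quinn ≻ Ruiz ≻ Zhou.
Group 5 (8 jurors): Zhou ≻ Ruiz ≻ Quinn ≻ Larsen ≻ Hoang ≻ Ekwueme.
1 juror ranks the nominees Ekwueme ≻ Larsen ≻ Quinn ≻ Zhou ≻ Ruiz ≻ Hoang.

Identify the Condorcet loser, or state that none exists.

Head-to-head results (21 jurors):
Ekwueme vs Hoang: Ekwueme is ranked higher on 3+6+1 = 10 ballots, Hoang on 11. Hoang wins 11–10.
Ekwueme–Ruiz: Ekwueme 12–9.
Ekwueme vs Larsen: Larsen wins 15–6.
Ekwueme–Zhou: Ekwueme 11–10.
Ekwueme vs Quinn: Ekwueme wins 12–9.
Hoang vs Ruiz: Hoang, 12–9.
Hoang vs Larsen: Larsen, 15–6.
Hoang–Zhou: Zhou 11–10.
Hoang–Quinn: Quinn 12–9.
Ruiz vs Larsen: 13 to 8, Ruiz.
Ruiz vs Zhou: 7 to 14, Zhou.
Ruiz vs Quinn: Ruiz preferred on 1+8 = 9 ballots; Quinn wins 12–9.
Larsen vs Zhou: Larsen is ranked higher on 1+6+1 = 8 ballots, Zhou on 13. Zhou wins 13–8.
Larsen vs Quinn: Quinn wins 13–8.
Zhou vs Quinn: Quinn, 11–10.
No nominee is winless: Ekwueme beats Ruiz; Hoang beats Ekwueme; Ruiz beats Larsen; Larsen beats Ekwueme; Zhou beats Hoang; Quinn beats Hoang. There is no Condorcet loser.

none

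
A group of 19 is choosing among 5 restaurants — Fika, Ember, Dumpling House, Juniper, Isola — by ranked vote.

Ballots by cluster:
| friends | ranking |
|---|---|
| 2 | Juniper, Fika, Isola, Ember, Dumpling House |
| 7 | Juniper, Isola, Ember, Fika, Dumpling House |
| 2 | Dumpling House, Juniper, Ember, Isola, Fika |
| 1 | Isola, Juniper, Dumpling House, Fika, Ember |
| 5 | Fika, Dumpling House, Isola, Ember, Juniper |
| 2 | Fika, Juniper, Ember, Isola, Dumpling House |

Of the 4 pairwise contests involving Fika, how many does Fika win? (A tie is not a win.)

Fika against each rival (19 friends):
Fika–Ember: Fika 10–9.
Fika vs Dumpling House: Fika, 16–3.
Fika vs Juniper: Fika preferred on 5+2 = 7 ballots; Juniper wins 12–7.
Fika vs Isola: 9 to 10, Isola.
Fika beats Ember, Dumpling House; loses to Juniper, Isola — 2 pairwise wins.

2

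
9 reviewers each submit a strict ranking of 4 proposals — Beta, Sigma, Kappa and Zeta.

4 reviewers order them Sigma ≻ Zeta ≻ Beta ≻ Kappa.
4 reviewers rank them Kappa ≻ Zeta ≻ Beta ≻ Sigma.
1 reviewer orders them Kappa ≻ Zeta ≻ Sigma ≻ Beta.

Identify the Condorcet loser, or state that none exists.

Pairwise majorities:
Beta–Sigma: Sigma 5–4.
Beta–Kappa: Kappa 5–4.
Beta–Zeta: Zeta 9–0.
Sigma vs Kappa: Sigma is ranked higher on 4 ballots, Kappa on 5. Kappa wins 5–4.
Sigma vs Zeta: Sigma preferred on 4 ballots; Zeta wins 5–4.
Kappa vs Zeta: Kappa wins 5–4.
Only Beta has no wins; Beta is the Condorcet loser.

Beta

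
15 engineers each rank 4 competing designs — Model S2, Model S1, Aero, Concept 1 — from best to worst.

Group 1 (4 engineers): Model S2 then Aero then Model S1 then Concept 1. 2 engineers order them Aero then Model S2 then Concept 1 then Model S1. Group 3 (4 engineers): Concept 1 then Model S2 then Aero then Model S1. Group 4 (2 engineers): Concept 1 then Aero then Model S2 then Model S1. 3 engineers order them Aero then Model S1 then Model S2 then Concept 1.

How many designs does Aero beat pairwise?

2

Aero against each rival (15 engineers):
Aero–Model S2: Model S2 8–7.
Aero vs Model S1: Aero wins 15–0.
Aero vs Concept 1: Aero is ranked higher on 4+2+3 = 9 ballots, Concept 1 on 6. Aero wins 9–6.
Aero beats Model S1, Concept 1; loses to Model S2 — 2 pairwise wins.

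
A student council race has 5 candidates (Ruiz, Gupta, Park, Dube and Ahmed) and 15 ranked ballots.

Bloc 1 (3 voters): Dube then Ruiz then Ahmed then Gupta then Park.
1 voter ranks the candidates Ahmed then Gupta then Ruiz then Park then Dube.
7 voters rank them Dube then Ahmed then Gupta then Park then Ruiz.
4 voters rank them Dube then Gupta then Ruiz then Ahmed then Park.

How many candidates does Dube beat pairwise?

4

Dube against each rival (15 voters):
Dube vs Ruiz: Dube, 14–1.
Dube–Gupta: Dube 14–1.
Dube vs Park: Dube wins 14–1.
Dube–Ahmed: Dube 14–1.
Dube beats Ruiz, Gupta, Park, Ahmed — 4 pairwise wins.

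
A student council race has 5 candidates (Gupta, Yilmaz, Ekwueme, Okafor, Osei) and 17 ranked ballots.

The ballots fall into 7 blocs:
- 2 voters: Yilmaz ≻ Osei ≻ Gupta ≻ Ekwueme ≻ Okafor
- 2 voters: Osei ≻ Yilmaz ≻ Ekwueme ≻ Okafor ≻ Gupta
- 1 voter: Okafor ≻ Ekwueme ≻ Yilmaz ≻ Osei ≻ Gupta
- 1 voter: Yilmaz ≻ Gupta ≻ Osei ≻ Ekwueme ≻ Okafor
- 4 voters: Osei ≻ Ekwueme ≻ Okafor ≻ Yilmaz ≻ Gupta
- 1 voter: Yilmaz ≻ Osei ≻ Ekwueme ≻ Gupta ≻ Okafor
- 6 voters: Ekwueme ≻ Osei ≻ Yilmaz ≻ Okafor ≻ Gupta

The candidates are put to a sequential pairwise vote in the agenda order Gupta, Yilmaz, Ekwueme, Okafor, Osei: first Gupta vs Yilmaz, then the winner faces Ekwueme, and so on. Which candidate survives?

Round 1: Gupta vs Yilmaz — 0–17, Yilmaz advances.
Round 2: Yilmaz vs Ekwueme — 6–11, Ekwueme advances.
Round 3: Ekwueme vs Okafor — 16–1, Ekwueme advances.
Round 4: Ekwueme vs Osei — 7–10, Osei advances.
Osei survives the agenda.

Osei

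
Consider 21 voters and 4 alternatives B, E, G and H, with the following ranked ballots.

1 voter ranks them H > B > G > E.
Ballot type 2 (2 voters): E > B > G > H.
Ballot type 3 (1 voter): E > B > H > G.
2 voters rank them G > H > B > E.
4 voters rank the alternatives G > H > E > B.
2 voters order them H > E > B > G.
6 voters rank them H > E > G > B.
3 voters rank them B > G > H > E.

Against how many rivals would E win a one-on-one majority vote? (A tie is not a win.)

2

E against each rival (21 voters):
E–B: E 15–6.
E vs G: E, 11–10.
E vs H: E preferred on 2+1 = 3 ballots; H wins 18–3.
E beats B, G; loses to H — 2 pairwise wins.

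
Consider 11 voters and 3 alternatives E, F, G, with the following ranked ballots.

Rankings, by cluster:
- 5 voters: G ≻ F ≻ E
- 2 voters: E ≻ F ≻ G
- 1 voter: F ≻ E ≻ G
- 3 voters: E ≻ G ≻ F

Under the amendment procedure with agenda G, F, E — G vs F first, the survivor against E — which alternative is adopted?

Round 1: G vs F — 8–3, G advances.
Round 2: G vs E — 5–6, E advances.
The agenda winner is E.

E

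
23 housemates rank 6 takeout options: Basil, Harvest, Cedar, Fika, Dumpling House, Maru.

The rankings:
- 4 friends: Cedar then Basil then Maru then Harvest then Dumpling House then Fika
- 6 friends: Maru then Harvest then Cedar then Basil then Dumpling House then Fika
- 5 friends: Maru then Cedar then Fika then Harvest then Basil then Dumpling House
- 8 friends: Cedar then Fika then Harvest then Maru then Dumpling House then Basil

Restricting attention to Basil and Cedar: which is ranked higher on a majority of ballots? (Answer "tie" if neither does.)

Cedar

No ballot ranks Basil above Cedar: 0.
Ballots ranking Cedar above Basil: 23 − 0 = 23.
Cedar wins the head-to-head 23–0.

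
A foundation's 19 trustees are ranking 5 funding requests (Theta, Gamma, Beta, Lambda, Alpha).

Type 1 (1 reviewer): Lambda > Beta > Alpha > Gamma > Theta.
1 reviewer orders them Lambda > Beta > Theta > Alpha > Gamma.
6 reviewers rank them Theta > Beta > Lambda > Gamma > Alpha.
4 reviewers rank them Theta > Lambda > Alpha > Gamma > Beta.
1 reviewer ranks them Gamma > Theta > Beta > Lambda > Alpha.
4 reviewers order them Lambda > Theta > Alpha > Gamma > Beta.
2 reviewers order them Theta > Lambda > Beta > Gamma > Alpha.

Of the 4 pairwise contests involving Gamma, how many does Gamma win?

0

Gamma against each rival (19 reviewers):
Gamma vs Theta: 2 to 17, Theta.
Gamma vs Beta: 4+1+4 = 9 for Gamma, 10 for Beta — Beta by 10–9.
Gamma vs Lambda: 1 to 18, Lambda.
Gamma vs Alpha: Gamma preferred on 6+1+2 = 9 ballots; Alpha wins 10–9.
Gamma beats no one; loses to Theta, Beta, Lambda, Alpha — 0 pairwise wins.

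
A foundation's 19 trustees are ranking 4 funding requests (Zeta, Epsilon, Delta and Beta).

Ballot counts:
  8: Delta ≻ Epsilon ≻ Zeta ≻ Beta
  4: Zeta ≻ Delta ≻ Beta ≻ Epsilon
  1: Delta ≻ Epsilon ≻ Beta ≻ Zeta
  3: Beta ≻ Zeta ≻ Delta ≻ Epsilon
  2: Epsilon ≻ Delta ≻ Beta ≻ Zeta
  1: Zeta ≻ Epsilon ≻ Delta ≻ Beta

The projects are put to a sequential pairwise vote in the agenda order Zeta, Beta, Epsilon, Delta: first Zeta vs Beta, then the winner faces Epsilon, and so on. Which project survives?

Round 1: Zeta vs Beta — 13–6, Zeta advances.
Round 2: Zeta vs Epsilon — 8–11, Epsilon advances.
Round 3: Epsilon vs Delta — 3–16, Delta advances.
Delta survives the agenda.

Delta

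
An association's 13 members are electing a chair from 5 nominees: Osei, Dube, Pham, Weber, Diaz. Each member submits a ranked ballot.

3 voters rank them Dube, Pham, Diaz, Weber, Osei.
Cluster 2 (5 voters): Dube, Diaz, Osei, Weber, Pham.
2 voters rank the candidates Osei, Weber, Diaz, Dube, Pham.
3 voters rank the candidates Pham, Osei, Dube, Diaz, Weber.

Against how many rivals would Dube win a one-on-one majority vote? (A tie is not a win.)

Dube against each rival (13 voters):
Dube–Osei: Dube 8–5.
Dube vs Pham: Dube preferred on 3+5+2 = 10 ballots; Dube wins 10–3.
Dube vs Weber: Dube wins 11–2.
Dube vs Diaz: Dube wins 11–2.
Dube beats Osei, Pham, Weber, Diaz — 4 pairwise wins.

4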